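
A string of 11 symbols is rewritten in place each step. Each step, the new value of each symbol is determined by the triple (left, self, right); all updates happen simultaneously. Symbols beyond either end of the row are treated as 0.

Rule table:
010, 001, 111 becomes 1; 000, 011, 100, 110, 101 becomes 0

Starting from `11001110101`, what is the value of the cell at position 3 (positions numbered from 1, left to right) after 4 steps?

00010100101
00110101101
01000100001
11001100011
position 3 holds 0

0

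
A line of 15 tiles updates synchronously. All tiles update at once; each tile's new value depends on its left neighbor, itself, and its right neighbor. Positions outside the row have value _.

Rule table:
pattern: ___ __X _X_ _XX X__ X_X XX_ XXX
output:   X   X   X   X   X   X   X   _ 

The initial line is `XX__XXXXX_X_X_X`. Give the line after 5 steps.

XXXXX___XXXXXXX
X___XXXXX_____X
XXXXX___XXXXXXX  (repeats step 1; period 2)
step 5: XXXXX___XXXXXXX

XXXXX___XXXXXXX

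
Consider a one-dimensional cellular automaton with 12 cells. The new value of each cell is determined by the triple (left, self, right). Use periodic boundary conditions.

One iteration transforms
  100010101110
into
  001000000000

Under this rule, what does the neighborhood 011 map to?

0

At position 8 the neighborhood is 011; the next row has 0 there.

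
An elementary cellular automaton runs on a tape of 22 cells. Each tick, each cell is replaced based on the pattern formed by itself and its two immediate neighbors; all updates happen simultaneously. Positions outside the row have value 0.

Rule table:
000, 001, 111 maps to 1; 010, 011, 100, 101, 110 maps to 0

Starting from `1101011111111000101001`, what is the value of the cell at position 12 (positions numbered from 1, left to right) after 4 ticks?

1

tick 1: 0000001111110011000010
tick 2: 1111110111100100011100
tick 3: 0111100011001001101001
tick 4: 1011001100010010000010
position 12 holds 1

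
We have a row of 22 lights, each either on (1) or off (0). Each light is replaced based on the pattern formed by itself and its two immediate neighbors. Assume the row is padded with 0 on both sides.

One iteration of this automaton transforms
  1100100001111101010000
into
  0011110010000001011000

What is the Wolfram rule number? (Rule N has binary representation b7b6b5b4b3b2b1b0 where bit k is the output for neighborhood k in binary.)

position 10: 111 → 0  (bit 7 = 0)
position 1: 110 → 0  (bit 6 = 0)
position 14: 101 → 0  (bit 5 = 0)
position 2: 100 → 1  (bit 4 = 1)
position 0: 011 → 0  (bit 3 = 0)
position 4: 010 → 1  (bit 2 = 1)
position 3: 001 → 1  (bit 1 = 1)
position 6: 000 → 0  (bit 0 = 0)
bits b7..b0 = 00010110 = 22

22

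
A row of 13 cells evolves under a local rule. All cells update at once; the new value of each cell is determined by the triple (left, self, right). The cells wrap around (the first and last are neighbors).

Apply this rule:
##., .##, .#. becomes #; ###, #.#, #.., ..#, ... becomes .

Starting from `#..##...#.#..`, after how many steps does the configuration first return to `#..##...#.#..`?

1

#..##...#.#..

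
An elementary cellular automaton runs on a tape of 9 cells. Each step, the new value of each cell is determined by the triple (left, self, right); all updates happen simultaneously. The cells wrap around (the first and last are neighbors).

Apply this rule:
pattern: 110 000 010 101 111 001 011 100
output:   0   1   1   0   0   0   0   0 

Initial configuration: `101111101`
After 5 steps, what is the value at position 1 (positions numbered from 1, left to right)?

0

000000000
111111111
000000000  (repeats step 1; period 2)
step 5: 000000000
position 1 holds 0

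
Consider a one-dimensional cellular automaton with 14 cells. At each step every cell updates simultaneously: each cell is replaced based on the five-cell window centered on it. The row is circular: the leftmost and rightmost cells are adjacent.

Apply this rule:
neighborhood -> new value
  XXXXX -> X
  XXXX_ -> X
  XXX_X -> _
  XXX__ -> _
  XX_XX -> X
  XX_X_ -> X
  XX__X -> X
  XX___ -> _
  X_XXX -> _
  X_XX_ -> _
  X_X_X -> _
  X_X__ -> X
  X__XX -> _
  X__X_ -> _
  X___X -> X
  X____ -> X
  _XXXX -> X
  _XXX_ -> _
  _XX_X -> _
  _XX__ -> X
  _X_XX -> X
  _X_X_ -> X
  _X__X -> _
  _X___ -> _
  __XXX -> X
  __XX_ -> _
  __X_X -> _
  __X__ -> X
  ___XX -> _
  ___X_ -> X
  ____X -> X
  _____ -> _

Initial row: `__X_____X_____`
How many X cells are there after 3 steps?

XXX_X_XXX_X___
X__X_X___XX_X_
X___XX_X___X_X
count of X: 6

6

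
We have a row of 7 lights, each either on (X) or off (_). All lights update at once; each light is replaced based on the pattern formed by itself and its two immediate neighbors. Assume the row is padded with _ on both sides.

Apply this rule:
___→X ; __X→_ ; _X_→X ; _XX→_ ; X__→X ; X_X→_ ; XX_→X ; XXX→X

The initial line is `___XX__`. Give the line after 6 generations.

_XX_X_X

XX__XXX
_XX__XX
__XX__X
X__XX_X
XX__X_X
_XX_X_X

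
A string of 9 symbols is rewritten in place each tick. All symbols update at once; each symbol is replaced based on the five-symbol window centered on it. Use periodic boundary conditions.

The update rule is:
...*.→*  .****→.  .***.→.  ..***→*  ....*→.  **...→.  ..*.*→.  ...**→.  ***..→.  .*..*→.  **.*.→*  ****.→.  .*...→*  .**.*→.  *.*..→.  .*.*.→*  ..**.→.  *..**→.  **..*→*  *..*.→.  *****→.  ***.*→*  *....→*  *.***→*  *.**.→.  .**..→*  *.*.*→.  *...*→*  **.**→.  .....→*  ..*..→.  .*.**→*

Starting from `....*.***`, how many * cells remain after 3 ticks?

.*.*.**..
*.*.*.*.*
.*.*.*.*.
count of *: 4

4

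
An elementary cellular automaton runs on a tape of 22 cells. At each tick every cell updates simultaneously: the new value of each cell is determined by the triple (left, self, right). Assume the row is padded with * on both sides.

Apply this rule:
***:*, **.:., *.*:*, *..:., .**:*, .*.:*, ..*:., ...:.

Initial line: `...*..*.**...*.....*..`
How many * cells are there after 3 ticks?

4

...*..***....*.....*..
...*..**.....*.....*..
...*..*......*.....*..
count of *: 4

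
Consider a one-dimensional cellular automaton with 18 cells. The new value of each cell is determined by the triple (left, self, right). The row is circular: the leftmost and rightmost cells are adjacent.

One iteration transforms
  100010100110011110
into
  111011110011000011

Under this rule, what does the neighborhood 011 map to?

At position 9 the neighborhood is 011; the next row has 0 there.

0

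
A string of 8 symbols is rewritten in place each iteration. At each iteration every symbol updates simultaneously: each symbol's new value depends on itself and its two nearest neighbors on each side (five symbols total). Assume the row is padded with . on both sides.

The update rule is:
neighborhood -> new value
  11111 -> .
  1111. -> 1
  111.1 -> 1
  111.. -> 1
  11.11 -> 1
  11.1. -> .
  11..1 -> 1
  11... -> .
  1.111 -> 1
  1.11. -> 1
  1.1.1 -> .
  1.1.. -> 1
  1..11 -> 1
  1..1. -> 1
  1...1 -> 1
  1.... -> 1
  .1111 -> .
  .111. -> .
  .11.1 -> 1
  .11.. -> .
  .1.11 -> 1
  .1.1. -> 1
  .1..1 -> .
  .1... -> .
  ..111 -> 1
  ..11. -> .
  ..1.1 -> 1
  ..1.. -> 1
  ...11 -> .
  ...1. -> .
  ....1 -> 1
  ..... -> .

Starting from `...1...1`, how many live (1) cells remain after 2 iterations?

5

.1.1.1.1
.11.1.11
count of 1: 5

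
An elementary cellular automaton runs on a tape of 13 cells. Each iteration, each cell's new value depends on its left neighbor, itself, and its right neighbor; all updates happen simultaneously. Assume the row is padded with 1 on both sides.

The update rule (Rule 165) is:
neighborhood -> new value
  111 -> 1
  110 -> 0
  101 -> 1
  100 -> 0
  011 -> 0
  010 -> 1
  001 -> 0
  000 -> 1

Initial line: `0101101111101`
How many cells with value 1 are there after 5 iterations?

iteration 1: 1110010111010
iteration 2: 1100011010111
iteration 3: 1001000111011
iteration 4: 0001010010101
iteration 5: 0101110011110
count of 1: 8

8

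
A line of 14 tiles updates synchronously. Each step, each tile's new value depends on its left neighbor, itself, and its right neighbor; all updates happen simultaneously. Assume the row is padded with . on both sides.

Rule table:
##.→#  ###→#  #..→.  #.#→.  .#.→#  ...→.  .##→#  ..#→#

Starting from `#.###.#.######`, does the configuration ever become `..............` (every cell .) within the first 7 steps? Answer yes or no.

#.###.#.######  (fixed point — unchanged through step 7)
step 7 is #.###.#.######, still not uniform .

no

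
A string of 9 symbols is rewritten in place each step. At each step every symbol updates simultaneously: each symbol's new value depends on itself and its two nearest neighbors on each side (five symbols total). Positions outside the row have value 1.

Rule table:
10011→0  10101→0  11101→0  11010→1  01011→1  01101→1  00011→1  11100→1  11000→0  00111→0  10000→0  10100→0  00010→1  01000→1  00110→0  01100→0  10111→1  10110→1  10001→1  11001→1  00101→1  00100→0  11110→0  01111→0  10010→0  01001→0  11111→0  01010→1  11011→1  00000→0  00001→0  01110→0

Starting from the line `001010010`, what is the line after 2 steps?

101100011
011001100

011001100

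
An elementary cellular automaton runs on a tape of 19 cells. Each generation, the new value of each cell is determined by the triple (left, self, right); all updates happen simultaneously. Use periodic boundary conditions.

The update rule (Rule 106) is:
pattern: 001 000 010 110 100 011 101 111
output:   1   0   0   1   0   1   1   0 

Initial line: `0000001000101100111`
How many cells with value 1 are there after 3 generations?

generation 1: 0000010001011101101
generation 2: 0000100010110111110
generation 3: 0001000101111100010
count of 1: 8

8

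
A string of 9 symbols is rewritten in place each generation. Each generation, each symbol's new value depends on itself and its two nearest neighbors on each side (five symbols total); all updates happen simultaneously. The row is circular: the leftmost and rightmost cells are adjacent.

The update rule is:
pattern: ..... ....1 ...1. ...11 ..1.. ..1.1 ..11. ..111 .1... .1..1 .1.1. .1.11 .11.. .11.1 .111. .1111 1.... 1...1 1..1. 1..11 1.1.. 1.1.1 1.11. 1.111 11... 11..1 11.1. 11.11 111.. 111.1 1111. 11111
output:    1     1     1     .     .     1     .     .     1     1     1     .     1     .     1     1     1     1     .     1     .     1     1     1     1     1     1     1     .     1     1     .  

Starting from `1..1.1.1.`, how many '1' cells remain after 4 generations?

5

.1.111111
11.11..11
1111111.1
1....1111
count of 1: 5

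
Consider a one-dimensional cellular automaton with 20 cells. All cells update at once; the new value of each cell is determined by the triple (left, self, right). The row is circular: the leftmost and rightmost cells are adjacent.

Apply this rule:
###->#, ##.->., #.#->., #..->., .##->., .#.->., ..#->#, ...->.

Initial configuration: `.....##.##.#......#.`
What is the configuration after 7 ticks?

tick 1: ....#............#..
tick 2: ...#............#...
tick 3: ..#............#....
tick 4: .#............#.....
tick 5: #............#......
tick 6: ............#......#
tick 7: ...........#......#.

...........#......#.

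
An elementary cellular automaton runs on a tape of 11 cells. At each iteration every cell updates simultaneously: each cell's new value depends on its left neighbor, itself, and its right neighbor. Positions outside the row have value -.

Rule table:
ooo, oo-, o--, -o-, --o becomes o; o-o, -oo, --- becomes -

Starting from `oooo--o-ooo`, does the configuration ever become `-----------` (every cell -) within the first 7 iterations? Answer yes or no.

no

iteration 1: -oooooo--oo
iteration 2: o-ooooooo-o
iteration 3: o--oooooo-o
iteration 4: ooo-ooooo-o
iteration 5: -oo--oooo-o
iteration 6: o-ooo-ooo-o
iteration 7: o--oo--oo-o
iteration 7 is o--oo--oo-o, still not uniform -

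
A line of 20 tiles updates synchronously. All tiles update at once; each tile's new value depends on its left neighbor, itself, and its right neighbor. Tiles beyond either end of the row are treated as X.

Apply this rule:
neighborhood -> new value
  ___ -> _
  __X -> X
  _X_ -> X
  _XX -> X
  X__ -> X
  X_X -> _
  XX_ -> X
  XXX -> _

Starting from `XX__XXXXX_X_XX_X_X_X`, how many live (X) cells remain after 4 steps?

_XXXX___X_X_XX_X_X_X
_X__XX_XX_X_XX_X_X_X
_XXXXX_XX_X_XX_X_X_X
_X___X_XX_X_XX_X_X_X
count of X: 10

10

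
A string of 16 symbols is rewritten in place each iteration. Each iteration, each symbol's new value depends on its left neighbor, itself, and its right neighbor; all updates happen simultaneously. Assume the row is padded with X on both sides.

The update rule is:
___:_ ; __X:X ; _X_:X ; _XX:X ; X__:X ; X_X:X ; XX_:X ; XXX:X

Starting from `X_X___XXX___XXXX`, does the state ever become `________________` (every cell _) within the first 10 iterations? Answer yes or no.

iteration 1: XXXX_XXXXX_XXXXX
iteration 2: XXXXXXXXXXXXXXXX
iteration 3: XXXXXXXXXXXXXXXX  (fixed point — unchanged through iteration 10)
iteration 10 is XXXXXXXXXXXXXXXX, still not uniform _

no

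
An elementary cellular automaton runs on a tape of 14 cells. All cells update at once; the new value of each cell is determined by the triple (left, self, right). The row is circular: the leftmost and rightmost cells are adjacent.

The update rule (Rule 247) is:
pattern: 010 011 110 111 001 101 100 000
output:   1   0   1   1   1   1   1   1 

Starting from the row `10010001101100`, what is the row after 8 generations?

11111110110111
11111111011011
11111111101101
11111111110110
01111111111011
10111111111101
11011111111110
01101111111111

01101111111111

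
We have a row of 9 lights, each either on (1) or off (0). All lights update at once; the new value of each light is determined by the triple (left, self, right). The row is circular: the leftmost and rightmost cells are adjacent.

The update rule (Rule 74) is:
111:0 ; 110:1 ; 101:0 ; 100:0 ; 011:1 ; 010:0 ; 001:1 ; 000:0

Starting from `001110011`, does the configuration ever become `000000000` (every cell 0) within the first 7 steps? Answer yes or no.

step 1: 011010111
step 2: 011000101
step 3: 011001000
step 4: 111010000
step 5: 101000001
step 6: 100000011
step 7: 100000110
step 7 is 100000110, still not uniform 0

no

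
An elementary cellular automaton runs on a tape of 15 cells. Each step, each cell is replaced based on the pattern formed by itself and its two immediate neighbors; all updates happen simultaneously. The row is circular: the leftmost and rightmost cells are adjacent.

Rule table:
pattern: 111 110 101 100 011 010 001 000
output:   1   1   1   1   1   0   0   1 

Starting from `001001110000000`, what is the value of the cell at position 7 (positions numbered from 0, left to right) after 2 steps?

1

step 1: 100101111111111
step 2: 110011111111111
position 7 holds 1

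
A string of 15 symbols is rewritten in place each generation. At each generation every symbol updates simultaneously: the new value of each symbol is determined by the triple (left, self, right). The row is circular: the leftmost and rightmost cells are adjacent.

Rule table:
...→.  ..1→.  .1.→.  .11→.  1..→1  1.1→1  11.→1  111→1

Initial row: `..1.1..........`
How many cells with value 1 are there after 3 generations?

...1.1.........
....1.1........
.....1.1.......
count of 1: 2

2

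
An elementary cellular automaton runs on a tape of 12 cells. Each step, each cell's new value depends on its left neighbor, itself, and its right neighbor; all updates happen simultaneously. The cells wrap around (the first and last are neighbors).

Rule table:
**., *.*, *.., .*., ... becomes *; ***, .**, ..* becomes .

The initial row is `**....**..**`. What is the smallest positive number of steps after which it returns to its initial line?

12

.****..**...
....**..****
***..**....*
..**..****..
*..**....***
**..****....
.**....****.
..****....**
*....****..*
****....**..
...****..**.
**....**..**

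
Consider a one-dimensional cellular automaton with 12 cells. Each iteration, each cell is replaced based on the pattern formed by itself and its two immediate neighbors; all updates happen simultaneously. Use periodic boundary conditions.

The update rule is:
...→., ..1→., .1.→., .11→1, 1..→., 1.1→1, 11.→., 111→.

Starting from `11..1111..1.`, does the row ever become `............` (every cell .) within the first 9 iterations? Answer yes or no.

1...1......1
...........1
............
all cells are . at iteration 3

yes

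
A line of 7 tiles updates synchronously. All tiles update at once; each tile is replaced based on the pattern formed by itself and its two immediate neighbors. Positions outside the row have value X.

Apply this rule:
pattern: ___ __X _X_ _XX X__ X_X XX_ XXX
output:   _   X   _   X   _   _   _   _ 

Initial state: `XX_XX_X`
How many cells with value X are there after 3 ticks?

3

___X__X
__X__XX
_X__XX_
count of X: 3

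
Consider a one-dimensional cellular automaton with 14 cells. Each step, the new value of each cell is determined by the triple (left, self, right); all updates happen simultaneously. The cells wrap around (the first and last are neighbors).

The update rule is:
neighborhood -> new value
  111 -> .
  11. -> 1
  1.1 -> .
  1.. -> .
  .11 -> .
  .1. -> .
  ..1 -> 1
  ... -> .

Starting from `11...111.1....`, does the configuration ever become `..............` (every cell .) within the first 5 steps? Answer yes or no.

no

.1..1..1.....1
...1..1.....1.
..1..1.....1..
.1..1.....1...
1..1.....1....
step 5 is 1..1.....1...., still not uniform .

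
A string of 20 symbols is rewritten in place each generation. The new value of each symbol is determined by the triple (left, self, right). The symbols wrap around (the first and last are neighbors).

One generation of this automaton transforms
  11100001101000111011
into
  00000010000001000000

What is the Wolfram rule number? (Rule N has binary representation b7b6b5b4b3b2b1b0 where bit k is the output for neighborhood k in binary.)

position 0: 111 → 0  (bit 7 = 0)
position 2: 110 → 0  (bit 6 = 0)
position 9: 101 → 0  (bit 5 = 0)
position 3: 100 → 0  (bit 4 = 0)
position 7: 011 → 0  (bit 3 = 0)
position 10: 010 → 0  (bit 2 = 0)
position 6: 001 → 1  (bit 1 = 1)
position 4: 000 → 0  (bit 0 = 0)
bits b7..b0 = 00000010 = 2

2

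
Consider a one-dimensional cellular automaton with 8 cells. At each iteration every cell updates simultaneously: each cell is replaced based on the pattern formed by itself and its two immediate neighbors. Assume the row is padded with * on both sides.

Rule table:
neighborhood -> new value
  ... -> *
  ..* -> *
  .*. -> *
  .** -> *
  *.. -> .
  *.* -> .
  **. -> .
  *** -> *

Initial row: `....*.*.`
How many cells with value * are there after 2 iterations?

.****.*.
.***..*.
count of *: 4

4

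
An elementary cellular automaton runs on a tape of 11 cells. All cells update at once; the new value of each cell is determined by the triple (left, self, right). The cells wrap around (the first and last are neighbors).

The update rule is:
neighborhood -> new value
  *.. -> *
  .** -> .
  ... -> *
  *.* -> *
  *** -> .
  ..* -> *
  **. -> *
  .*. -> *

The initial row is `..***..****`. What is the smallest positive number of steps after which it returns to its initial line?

22

**..***...*
.***..****.
*..***...**
***..****..
..***...***
**..****..*
.***...***.
*..****..**
***...***..
..****..***
**...***..*
.****..***.
*...***..**
****..***..
...***..***
***..***..*
..***..***.
**..***..**
.***..***..
*..***..***
***..***...
..***..****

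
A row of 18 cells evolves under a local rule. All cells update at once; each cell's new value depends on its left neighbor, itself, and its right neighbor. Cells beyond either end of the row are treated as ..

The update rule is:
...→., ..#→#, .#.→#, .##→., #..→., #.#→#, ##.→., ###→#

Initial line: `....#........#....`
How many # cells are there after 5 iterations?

...##.......##....
..#........#......
.##.......##......
#........#........
#.......##........
count of #: 3

3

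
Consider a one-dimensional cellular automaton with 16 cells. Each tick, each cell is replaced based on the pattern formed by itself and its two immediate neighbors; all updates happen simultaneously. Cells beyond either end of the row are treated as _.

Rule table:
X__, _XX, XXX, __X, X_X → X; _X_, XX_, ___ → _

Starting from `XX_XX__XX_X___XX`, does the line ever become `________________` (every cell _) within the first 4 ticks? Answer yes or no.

no

X_XX_XXX_X_X_XX_
_XX_XXX_X_X_XX_X
XX_XXX_X_X_XX_X_
X_XXX_X_X_XX_X_X
tick 4 is X_XXX_X_X_XX_X_X, still not uniform _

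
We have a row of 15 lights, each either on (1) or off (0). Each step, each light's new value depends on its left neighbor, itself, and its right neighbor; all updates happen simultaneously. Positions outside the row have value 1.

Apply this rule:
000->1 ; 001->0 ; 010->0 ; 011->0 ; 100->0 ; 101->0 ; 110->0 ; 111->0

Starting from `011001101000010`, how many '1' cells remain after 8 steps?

9

000000000011000
011111111000010
000000000011000  (repeats step 1; period 2)
step 8: 011111111000010
count of 1: 9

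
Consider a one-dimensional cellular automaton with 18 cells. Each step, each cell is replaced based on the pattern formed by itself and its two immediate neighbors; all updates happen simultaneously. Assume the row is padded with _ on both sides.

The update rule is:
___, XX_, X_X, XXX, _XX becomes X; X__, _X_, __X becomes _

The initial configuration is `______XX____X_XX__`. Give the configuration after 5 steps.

XXXXXXXXXXX__XXXX_

XXXXX_XX_XX__XXX_X
XXXXXXXXXXX__XXXX_
XXXXXXXXXXX__XXXX_  (fixed point — unchanged through step 5)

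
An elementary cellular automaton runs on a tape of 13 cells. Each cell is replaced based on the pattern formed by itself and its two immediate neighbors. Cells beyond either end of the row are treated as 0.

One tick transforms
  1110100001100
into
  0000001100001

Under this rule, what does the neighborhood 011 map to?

At position 0 the neighborhood is 011; the next row has 0 there.

0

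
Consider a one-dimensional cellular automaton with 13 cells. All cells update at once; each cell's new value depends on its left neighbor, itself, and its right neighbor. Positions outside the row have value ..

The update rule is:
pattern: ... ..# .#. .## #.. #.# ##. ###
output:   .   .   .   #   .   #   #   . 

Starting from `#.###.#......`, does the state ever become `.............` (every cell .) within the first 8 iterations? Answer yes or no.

iteration 1: .##.##.......
iteration 2: .#####.......
iteration 3: .#...#.......
iteration 4: .............
all cells are . at iteration 4

yes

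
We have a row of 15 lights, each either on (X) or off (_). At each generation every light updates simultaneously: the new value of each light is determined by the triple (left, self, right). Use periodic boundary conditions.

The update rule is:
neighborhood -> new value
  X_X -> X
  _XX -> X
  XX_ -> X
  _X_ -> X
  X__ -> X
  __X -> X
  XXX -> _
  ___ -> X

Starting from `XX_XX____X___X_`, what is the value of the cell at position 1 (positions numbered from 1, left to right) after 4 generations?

_

XXXXXXXXXXXXXXX
_______________
XXXXXXXXXXXXXXX  (repeats generation 1; period 2)
generation 4: _______________
position 1 holds _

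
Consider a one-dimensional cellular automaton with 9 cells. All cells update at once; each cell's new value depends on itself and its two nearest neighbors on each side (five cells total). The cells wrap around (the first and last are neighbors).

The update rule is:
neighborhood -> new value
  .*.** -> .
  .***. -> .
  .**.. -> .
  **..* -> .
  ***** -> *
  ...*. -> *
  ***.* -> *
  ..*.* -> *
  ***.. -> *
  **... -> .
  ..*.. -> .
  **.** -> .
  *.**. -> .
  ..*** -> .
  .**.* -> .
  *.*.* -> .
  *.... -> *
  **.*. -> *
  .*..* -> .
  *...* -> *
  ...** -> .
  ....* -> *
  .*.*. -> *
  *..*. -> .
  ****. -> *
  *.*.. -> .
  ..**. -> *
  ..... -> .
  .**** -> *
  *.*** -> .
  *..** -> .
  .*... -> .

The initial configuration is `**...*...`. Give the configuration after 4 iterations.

.*...**..

*..**..*.
...*...**
.**..*.*.
.*...**..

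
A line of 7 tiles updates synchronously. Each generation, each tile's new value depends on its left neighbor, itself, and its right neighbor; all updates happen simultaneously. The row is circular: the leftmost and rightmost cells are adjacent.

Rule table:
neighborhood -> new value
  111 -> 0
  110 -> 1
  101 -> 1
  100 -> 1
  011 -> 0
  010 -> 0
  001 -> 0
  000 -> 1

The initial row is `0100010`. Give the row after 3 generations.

0011001
1001100
0100110

0100110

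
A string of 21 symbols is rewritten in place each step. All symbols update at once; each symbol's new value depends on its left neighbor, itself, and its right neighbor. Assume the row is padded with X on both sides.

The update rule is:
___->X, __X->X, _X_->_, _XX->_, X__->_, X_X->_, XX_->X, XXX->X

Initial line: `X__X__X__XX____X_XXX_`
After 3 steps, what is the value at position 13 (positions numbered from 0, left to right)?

_

X_X__X__X_X_XXX___XX_
X___X__X_____XX_XX_X_
X_XX__X__XXXX_X__X___
position 13 holds _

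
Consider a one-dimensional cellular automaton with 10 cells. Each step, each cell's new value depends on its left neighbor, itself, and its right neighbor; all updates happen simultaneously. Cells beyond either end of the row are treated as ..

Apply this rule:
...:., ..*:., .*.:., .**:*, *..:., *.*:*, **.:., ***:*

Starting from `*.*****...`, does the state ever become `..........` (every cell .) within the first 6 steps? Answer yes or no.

yes

step 1: .*****....
step 2: .****.....
step 3: .***......
step 4: .**.......
step 5: .*........
step 6: ..........
all cells are . at step 6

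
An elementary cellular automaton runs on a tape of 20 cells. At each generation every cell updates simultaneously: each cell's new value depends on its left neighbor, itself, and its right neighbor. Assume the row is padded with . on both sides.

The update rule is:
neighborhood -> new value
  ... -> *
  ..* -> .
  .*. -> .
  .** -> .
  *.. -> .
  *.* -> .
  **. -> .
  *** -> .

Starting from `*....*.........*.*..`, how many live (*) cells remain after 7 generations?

..**...*******.....*
*....*.........***..
..**...*******.....*  (repeats generation 1; period 2)
generation 7: ..**...*******.....*
count of *: 10

10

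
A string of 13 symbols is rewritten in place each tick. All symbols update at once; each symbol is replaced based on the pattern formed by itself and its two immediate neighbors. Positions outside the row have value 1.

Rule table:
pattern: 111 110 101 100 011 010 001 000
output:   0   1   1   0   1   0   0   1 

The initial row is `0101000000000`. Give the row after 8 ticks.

1110100111111

1010011111110
1100010000011
0101000111010
1010010101101
1100001011111
0101100110000
1011100110110
1110100111111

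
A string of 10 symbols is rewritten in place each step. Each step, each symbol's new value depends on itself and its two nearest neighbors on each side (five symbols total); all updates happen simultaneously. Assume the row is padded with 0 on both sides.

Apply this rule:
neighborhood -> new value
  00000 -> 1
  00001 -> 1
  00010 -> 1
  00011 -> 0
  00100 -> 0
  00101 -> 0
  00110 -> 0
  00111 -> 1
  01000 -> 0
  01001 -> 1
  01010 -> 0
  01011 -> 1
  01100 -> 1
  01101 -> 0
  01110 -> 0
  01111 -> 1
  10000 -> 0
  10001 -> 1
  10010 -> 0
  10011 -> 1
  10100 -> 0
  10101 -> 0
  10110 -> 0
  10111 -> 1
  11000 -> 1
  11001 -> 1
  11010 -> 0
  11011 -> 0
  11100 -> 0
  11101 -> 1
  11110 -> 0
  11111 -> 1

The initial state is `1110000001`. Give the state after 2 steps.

0100111001

step 1: 1001011110
step 2: 0100111001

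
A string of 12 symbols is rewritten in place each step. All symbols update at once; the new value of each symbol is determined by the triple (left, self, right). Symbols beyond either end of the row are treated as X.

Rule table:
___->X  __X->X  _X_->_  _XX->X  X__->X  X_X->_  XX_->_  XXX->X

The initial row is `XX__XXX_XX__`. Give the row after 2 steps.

step 1: X_XXXX__X_XX
step 2: __XXX_XX__XX

__XXX_XX__XX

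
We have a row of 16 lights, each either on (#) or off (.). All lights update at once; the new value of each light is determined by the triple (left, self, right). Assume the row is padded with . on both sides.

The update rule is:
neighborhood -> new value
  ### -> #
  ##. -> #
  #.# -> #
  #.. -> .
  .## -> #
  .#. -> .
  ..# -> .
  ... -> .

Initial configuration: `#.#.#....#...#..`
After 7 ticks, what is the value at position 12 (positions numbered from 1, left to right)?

.#.#............
..#.............
................
................  (fixed point — unchanged through tick 7)
position 12 holds .

.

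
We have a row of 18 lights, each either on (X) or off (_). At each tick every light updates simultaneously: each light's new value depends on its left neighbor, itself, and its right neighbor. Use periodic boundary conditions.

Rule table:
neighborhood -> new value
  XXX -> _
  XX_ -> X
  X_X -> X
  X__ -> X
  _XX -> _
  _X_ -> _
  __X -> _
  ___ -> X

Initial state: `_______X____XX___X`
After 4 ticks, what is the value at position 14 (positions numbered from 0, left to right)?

XXXXXX__XXX__XXX__
_____XX___XX___XX_
XXXX__XXX__XXX__XX
___XX___XX___XX___
position 14 holds X

X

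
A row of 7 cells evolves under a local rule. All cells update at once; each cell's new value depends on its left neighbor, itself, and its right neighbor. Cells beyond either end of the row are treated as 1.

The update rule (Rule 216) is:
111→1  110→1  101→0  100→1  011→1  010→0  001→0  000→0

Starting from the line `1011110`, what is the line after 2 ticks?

1011110

1011110  (fixed point — unchanged through tick 2)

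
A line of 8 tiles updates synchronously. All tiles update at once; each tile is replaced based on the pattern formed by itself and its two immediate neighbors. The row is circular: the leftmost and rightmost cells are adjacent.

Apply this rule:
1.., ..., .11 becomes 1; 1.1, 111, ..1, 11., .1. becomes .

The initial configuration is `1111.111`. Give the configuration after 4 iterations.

111....1

.....1..
1111..11
....1.1.
111....1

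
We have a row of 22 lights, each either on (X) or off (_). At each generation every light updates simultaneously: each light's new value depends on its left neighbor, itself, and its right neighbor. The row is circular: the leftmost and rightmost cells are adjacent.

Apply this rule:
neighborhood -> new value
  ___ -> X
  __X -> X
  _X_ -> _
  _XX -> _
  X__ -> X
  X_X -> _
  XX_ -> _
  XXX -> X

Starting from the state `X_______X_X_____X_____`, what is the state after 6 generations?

__X_XXX_XXX___X___XXX_

generation 1: _XXXXXXX___XXXXX_XXXXX
generation 2: __XXXXX_XXX_XXX___XXX_
generation 3: XX_XXX___X___X_XXX_X_X
generation 4: X___X_XXX_XXX___X_____
generation 5: _XXX___X___X_XXX_XXXXX
generation 6: __X_XXX_XXX___X___XXX_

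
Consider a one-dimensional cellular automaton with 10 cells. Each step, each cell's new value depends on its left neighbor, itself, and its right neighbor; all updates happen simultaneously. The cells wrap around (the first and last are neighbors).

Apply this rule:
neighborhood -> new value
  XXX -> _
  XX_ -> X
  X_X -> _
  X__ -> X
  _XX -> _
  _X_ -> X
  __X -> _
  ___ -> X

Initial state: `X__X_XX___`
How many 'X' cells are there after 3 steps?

XX_X__XXX_
_X_XX___X_
_X__XXX_XX
count of X: 6

6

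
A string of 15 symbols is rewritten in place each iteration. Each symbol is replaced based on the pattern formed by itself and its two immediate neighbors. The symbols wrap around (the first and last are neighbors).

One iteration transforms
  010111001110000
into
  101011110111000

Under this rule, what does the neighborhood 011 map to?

At position 3 the neighborhood is 011; the next row has 0 there.

0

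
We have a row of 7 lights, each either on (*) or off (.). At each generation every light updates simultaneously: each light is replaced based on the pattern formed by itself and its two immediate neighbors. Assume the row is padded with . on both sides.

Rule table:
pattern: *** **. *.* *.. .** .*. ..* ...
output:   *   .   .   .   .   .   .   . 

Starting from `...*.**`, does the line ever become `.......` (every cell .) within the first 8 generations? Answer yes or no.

yes

generation 1: .......
all cells are . at generation 1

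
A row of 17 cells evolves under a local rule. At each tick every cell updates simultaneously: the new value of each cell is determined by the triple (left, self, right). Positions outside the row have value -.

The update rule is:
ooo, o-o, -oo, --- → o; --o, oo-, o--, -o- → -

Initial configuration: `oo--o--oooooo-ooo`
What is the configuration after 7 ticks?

--oooo-ooo--o-o--

o------ooooo-ooo-
--oooo-oooo-ooo--
o-ooo-oooo-ooo--o
-ooo-oooo-ooo----
-oo-oooo-ooo--ooo
-o-oooo-ooo---oo-
--oooo-ooo--o-o--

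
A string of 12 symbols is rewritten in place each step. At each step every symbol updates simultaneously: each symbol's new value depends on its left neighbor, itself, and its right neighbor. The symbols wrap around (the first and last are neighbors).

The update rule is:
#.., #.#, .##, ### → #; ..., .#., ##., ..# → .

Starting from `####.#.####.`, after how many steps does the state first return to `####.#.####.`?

12

###.#.####.#
##.#.####.##
#.#.####.###
.#.####.####
#.####.####.
.####.####.#
####.####.#.
###.####.#.#
##.####.#.##
#.####.#.###
.####.#.####
####.#.####.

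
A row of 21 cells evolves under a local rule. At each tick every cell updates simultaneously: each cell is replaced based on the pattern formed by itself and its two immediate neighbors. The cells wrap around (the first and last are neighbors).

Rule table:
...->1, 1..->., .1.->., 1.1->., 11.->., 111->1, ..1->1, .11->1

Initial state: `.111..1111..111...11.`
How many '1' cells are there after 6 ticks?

111..1111..111..111..
11..1111..111..111..1
1..1111..111..111..11
..1111..111..111..111
.1111..111..111..111.
1111..111..111..111..
count of 1: 13

13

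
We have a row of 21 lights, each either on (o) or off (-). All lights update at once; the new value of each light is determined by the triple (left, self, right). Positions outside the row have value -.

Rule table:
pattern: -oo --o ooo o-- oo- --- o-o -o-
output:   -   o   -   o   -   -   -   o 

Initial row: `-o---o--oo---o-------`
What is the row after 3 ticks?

-------o---o--ooo----

ooo-oooo--o-ooo------
--------ooo----o-----
-------o---o--ooo----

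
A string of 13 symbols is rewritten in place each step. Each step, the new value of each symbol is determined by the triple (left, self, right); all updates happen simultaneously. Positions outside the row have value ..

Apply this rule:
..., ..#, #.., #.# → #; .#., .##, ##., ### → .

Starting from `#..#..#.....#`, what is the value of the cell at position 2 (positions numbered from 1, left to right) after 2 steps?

.

step 1: .##.##.#####.
step 2: #..#..#.....#
position 2 holds .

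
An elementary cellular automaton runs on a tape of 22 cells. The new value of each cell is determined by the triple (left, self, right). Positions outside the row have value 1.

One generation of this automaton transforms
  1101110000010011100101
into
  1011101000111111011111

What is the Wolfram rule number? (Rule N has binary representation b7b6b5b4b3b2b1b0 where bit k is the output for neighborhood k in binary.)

190

position 0: 111 → 1  (bit 7 = 1)
position 1: 110 → 0  (bit 6 = 0)
position 2: 101 → 1  (bit 5 = 1)
position 6: 100 → 1  (bit 4 = 1)
position 3: 011 → 1  (bit 3 = 1)
position 11: 010 → 1  (bit 2 = 1)
position 10: 001 → 1  (bit 1 = 1)
position 7: 000 → 0  (bit 0 = 0)
bits b7..b0 = 10111110 = 190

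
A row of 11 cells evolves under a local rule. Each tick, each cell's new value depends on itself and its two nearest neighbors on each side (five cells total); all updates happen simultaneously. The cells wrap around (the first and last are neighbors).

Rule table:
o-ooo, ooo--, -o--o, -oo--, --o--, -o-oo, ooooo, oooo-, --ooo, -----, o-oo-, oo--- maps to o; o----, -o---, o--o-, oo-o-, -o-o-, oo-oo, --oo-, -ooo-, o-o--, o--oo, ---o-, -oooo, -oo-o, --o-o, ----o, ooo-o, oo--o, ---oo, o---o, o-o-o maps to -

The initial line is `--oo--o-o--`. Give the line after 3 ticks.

tick 1: ---o-------
tick 2: o--o--ooooo
tick 3: o--oo-o-ooo

o--oo-o-ooo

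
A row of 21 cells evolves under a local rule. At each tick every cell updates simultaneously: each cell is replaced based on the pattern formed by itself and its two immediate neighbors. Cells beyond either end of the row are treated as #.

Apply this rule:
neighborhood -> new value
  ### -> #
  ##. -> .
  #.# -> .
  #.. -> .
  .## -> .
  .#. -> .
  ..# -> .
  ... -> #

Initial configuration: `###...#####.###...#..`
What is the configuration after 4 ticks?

##..#..###...#..#....
#.......#..#......##.
..#####......####....
...###..####..##..##.

...###..####..##..##.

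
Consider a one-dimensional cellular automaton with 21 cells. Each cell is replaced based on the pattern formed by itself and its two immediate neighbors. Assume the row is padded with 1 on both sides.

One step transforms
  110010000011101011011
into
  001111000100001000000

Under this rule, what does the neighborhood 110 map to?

At position 1 the neighborhood is 110; the next row has 0 there.

0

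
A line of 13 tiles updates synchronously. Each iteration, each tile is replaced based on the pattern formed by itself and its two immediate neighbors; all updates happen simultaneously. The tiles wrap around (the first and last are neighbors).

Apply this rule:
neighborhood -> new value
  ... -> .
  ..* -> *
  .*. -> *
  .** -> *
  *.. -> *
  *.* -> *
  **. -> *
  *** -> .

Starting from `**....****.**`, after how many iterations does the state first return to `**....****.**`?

14

.**..**..***.
**********.**
.........***.
........**.**
*......******
**....**.....
***..****...*
..****..**.**
***..********
..****.......
.**..**......
********.....
*......**...*
**....****.**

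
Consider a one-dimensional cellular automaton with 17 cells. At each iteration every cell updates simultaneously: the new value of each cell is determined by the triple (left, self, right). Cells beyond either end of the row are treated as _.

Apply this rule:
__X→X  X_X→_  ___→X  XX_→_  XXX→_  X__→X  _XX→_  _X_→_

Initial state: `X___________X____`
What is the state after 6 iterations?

X________________

_XXXXXXXXXXX_XXXX
X________________
_XXXXXXXXXXXXXXXX
X________________  (repeats iteration 2; period 2)
iteration 6: X________________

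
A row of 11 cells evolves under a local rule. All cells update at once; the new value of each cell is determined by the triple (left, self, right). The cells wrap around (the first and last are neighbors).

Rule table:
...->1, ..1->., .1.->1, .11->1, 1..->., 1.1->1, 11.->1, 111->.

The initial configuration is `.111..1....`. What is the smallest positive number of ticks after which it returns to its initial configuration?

12

.1.1..1.111
1111..111.1
...1..1.111
.1.1..111.1
1111..1.111
...1..111..
11.1..1.1.1
.111..11111
11.1..1...1
.111..1.1.1
11.1..11111
.111..1....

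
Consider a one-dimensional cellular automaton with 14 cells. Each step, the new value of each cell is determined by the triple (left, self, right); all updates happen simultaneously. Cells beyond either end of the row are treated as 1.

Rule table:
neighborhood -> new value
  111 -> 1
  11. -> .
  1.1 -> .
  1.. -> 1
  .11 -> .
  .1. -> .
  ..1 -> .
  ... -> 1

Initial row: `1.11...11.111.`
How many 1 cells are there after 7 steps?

3

....11.....1..
111...1111..1.
11.11..11.1...
1....1.....11.
.111..1111....
..1.1..11.111.
1....1.....1..
count of 1: 3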